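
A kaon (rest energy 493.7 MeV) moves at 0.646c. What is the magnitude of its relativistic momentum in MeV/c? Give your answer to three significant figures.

Lorentz factor: γ = (1 − 0.417316)^(−1/2) = 1.31.
Momentum: p = γβ·mc = 1.31 × 0.646 × 493.7 MeV/c = 418 MeV/c.

418 MeV/c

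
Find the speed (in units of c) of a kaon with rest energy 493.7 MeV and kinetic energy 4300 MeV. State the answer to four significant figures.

0.9947c

K = (γ−1)mc², so γ = 1 + 4300/493.7 = 9.7097.
Then v/c = √(1 − γ⁻²) = √(1 − 0.0106069) = √0.9893931 = 0.9947.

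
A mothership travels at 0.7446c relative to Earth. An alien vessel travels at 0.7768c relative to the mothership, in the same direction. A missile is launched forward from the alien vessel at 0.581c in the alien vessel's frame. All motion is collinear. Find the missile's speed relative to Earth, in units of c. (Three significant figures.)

0.990c

First combine the missile and alien vessel (S''→S'): u₁ = (0.581 + 0.7768)/(1 + 0.581×0.7768) = 1.3578/1.4513208 = 0.93556.
Then combine with the mothership (S'→S): u = (0.93556 + 0.7446)/(1 + 0.93556×0.7446) = 1.68016/1.696617976 = 0.9903.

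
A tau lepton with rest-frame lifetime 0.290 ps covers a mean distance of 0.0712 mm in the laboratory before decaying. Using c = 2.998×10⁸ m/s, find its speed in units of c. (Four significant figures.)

0.6336c

Let x = d/(cτ) = 7.120×10^-5 m / (2.998×10⁸ m/s × 2.900×10^-13 s) = 0.81894. Since d = βγcτ, x = βγ = β/√(1−β²).
Solving: β² = x²/(1+x²) = 0.670663/1.670663 = 0.401435, so β = 0.6336.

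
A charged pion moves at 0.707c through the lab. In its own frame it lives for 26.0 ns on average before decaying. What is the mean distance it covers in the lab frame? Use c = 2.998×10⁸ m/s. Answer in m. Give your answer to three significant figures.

7.79 m

Lorentz factor: γ = (1 − 0.499849)^(−1/2) = 1.414.
Lab-frame lifetime: Δt = γτ = 1.414 × 26.0 ns = 36.764 ns.
Distance: d = vΔt = 0.707 × 2.998×10⁸ m/s × 3.6764×10^-8 s = 7.79 m.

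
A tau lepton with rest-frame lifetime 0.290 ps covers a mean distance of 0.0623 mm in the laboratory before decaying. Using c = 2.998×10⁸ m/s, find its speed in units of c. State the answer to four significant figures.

0.5825c

Lab distance = (lab lifetime)·v = γτ·βc, so βγ = d/(cτ) = 6.230×10^-5/(2.998×10⁸ × 2.900×10^-13) = 0.71657.
With βγ = 0.71657: γ² = 1 + (βγ)² = 1.513473, and β = (βγ)/γ = 0.71657/1.23023 = 0.5825.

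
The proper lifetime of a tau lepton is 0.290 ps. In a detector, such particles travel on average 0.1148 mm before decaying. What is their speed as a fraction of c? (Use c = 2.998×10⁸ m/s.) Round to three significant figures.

0.797c

Let x = d/(cτ) = 1.148×10^-4 m / (2.998×10⁸ m/s × 2.900×10^-13 s) = 1.3204. Since d = βγcτ, x = βγ = β/√(1−β²).
Solving: β² = x²/(1+x²) = 1.74346/2.74346 = 0.635497, so β = 0.797.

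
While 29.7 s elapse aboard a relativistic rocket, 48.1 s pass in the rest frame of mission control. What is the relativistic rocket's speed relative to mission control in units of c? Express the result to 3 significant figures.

γ = Δt/Δτ = 48.1/29.7 = 1.6195.
β = √(1 − 1/γ²) = √(1 − 0.381275) = √0.618725 = 0.787.

0.787c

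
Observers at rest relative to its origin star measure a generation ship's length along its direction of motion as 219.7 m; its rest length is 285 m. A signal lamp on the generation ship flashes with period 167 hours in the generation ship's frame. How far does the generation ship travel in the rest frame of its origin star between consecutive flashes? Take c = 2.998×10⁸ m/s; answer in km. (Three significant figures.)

γ = L₀/L = 285/219.7 = 1.29722.
β = √(1 − 1/γ²) = 0.63698. Lab-frame period = γτ = 1.29722×167 hours = 216.64 hours. Distance = βc × γτ = 0.63698 × 2.998×10⁸ m/s × 779904 s = 1.4894×10^14 m = 1.49×10^11 km.

1.49×10^11 km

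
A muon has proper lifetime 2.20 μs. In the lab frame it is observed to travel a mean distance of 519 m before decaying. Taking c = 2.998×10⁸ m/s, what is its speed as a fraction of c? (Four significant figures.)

0.6184c

d = βγcτ ⇒ βγ = d/(cτ) = 519.0 m / (659.56 m) = 0.78689.
β = (βγ)/√(1+(βγ)²) = 0.78689/√1.619196 = 0.6184.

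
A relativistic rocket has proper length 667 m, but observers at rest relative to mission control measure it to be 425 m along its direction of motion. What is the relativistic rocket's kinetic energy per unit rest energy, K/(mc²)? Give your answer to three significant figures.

Length contraction gives γ = L₀/L = 667/425 = 1.56941.
Since K = (γ−1)mc², K/(mc²) = 1.56941 − 1 = 0.569.

0.569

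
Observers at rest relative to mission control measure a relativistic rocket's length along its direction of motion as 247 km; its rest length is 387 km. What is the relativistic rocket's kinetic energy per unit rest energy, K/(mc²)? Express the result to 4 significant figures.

γ = L₀/L = 387/247 = 1.5668.
K/(mc²) = γ − 1 = 1.5668 − 1 = 0.5668.

0.5668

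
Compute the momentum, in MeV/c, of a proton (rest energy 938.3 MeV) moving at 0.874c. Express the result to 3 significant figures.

β² = 0.763876, so γ = 1/√0.236124 = 2.0579.
Momentum: p = γβ·mc = 2.0579 × 0.874 × 938.3 MeV/c = 1690 MeV/c.

1690 MeV/c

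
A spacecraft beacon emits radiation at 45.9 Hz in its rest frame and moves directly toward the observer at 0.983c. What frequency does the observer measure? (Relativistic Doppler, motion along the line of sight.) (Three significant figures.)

496 Hz

Relativistic Doppler (source moving toward): f_obs = f_src · √((1+β)/(1−β)).
With β = 0.983: factor = √(1.983/0.017) = 10.8.
f_obs = 45.9 × 10.8 = 496 Hz.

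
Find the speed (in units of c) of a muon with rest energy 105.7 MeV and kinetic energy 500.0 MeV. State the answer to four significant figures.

0.9847c

K = (γ−1)mc², so γ = 1 + 500.0/105.7 = 5.7304.
Then v/c = √(1 − γ⁻²) = √(1 − 0.030453) = √0.969547 = 0.9847.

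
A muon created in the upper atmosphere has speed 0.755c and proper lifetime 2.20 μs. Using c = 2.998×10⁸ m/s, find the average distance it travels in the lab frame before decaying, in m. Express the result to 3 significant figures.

Lorentz factor: γ = (1 − 0.570025)^(−1/2) = 1.525.
Lab-frame lifetime: Δt = γτ = 1.525 × 2.20 μs = 3.355 μs.
Distance: d = vΔt = 0.755 × 2.998×10⁸ m/s × 3.3550×10^-6 s = 759 m.

759 m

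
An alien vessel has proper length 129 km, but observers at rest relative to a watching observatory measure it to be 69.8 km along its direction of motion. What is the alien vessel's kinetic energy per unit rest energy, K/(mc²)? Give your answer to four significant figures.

From L = L₀/γ: γ = 129/69.8 = 1.84814.
Since K = (γ−1)mc², K/(mc²) = 1.84814 − 1 = 0.8481.

0.8481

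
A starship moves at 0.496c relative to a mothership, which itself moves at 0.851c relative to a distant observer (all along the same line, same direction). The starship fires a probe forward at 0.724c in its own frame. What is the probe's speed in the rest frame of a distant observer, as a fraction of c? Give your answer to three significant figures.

Apply u = (u'+v)/(1+u'v) twice. Probe in the mothership frame: (0.724+0.496)/(1+0.724·0.496) = 1.22/1.359104 = 0.89765c.
That velocity, transformed to the rest frame of a distant observer: (0.89765+0.851)/(1+0.89765·0.851) = 1.74865/1.76390015 = 0.99135c.

0.991c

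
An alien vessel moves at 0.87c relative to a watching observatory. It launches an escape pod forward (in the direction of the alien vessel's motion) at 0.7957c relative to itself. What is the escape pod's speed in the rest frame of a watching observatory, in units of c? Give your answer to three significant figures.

0.984c

Relativistic velocity addition: u = (u' + v)/(1 + u'v/c²), with u' = 0.7957c and v = 0.87c.
Numerator: 0.7957 + 0.87 = 1.6657. Denominator: 1 + (0.7957)(0.87) = 1.692259.
u = 1.6657/1.692259 = 0.98431, so the speed is 0.984c.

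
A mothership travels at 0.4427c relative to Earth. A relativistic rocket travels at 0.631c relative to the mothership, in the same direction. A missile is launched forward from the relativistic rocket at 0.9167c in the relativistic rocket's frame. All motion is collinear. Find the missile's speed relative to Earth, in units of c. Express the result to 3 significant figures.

First combine the missile and relativistic rocket (S''→S'): u₁ = (0.9167 + 0.631)/(1 + 0.9167×0.631) = 1.5477/1.5784377 = 0.98053.
Then combine with the mothership (S'→S): u = (0.98053 + 0.4427)/(1 + 0.98053×0.4427) = 1.42323/1.434080631 = 0.99243.

0.992c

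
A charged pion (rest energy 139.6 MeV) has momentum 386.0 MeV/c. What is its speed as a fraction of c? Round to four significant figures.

0.9404c

pc/(mc²) = 386.0/139.6 = 2.765 = βγ = β/√(1−β²).
So β² = x²/(1 + x²) with x = 2.765: x² = 7.64523, β² = 7.64523/8.64523 = 0.884329, β = 0.9404.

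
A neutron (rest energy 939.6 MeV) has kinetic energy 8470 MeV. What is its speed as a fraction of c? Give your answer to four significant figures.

K = (γ−1)mc², so γ = 1 + 8470/939.6 = 10.014.
Then v/c = √(1 − γ⁻²) = √(1 − 0.00997206) = √0.99002794 = 0.9950.

0.9950c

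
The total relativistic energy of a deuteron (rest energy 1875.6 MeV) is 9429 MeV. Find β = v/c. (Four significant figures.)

0.9800

γ = E/(mc²) = 9429/1875.6 = 5.0272.
β = √(1 − 1/γ²) = √(1 − 0.0395683) = √0.9604317 = 0.9800.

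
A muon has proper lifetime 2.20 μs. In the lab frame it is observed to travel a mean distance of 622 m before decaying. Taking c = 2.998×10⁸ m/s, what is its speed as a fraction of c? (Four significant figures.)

0.6861c

d = βγcτ ⇒ βγ = d/(cτ) = 622.0 m / (659.56 m) = 0.94305.
β = (βγ)/√(1+(βγ)²) = 0.94305/√1.889343 = 0.6861.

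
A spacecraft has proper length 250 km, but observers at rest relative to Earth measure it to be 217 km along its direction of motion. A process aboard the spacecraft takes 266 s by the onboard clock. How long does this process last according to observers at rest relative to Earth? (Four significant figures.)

306.5 s

From L = L₀/γ: γ = 250/217 = 1.15207.
The same γ dilates the second interval: 1.15207 × 266 s = 306.5 s.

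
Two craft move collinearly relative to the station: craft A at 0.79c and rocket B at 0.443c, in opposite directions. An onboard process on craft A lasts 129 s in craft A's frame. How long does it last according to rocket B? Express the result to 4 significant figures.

316.8 s

The velocity of craft A relative to rocket B is (0.79 + 0.443)c / (1 + 0.79×0.443) = 0.91335c; relative speed 0.91335c.
γ for this relative speed: γ = 1/√(1 − 0.834208) = 2.4559.
The clock on craft A records proper time, so rocket B measures Δt = γΔτ = 2.4559 × 129 = 316.8 s.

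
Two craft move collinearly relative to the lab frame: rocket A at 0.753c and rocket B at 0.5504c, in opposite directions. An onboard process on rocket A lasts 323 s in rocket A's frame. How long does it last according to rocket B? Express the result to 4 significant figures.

Transform rocket A's velocity into rocket B's frame: (0.753 + 0.5504)/(1 + 0.753·0.5504) = 1.3034/1.4144512, so the relative speed is 0.92149c.
γ for this relative speed: γ = 1/√(1 − 0.849144) = 2.5747.
The clock on rocket A records proper time, so rocket B measures Δt = γΔτ = 2.5747 × 323 = 831.6 s.

831.6 s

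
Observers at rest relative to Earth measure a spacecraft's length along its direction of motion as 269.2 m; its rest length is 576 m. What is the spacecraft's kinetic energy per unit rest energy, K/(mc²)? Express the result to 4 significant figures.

1.140

Length contraction gives γ = L₀/L = 576/269.2 = 2.13967.
Since K = (γ−1)mc², K/(mc²) = 2.13967 − 1 = 1.140.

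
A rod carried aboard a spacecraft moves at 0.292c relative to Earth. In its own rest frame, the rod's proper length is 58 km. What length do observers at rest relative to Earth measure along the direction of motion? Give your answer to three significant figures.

With β = 0.292, γ = 1/√(1 − 0.292²) = 1/√0.914736 = 1.0456.
Length contraction: L = L₀/γ = 58/1.0456 = 55.5 km.

55.5 km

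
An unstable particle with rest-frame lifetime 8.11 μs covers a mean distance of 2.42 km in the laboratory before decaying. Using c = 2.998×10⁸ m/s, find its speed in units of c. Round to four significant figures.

Let x = d/(cτ) = 2420 m / (2.998×10⁸ m/s × 8.110×10^-6 s) = 0.99532. Since d = βγcτ, x = βγ = β/√(1−β²).
Solving: β² = x²/(1+x²) = 0.990662/1.990662 = 0.497655, so β = 0.7054.

0.7054c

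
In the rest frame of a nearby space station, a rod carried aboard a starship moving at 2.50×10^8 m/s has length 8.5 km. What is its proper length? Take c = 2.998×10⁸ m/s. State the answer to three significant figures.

β = v/c = (2.50×10^8 m/s)/(2.998×10⁸ m/s) = 0.833889.
β² = 0.6953709, so γ = 1/√0.3046291 = 1.8118.
Proper length: L₀ = γ·L = 1.8118 × 8.5 = 15.4 km.

15.4 km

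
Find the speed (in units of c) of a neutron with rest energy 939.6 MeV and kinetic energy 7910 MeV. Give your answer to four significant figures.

K = (γ−1)mc², so γ = 1 + 7910/939.6 = 9.4185.
Then v/c = √(1 − γ⁻²) = √(1 − 0.0112729) = √0.9887271 = 0.9943.

0.9943c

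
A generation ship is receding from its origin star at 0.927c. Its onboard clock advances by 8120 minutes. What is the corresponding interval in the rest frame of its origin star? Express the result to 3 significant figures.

Lorentz factor: γ = (1 − 0.859329)^(−1/2) = 2.6662.
The onboard clock measures proper time, so the interval in the rest frame of its origin star is dilated: Δt = γ·Δτ = 2.6662 × 8120 minutes = 21600 minutes.

21600 minutes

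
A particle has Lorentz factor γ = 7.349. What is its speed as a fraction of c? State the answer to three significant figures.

0.991c

β = √(1 − 1/γ²) = √(1 − 1/54.007801) = √0.981484 = 0.991.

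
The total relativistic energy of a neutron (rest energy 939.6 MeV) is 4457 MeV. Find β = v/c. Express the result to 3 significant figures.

γ = E/(mc²) = 4457/939.6 = 4.7435.
β = √(1 − 1/γ²) = √(1 − 0.0444429) = √0.9555571 = 0.978.

0.978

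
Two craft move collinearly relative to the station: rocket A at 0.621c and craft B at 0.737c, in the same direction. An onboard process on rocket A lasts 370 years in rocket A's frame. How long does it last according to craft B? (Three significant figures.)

Speed of rocket A in craft B's frame: u = (v_A − v_B)/(1 − v_A v_B/c²) = (0.621 − 0.737)/(1 − 0.621×0.737) = −0.116/0.542323 = −0.21389; |u| = 0.21389c.
At |u| = 0.21389c, γ = (1 − 0.0457489)^(−1/2) = 1.0237.
The clock on rocket A records proper time, so craft B measures Δt = γΔτ = 1.0237 × 370 = 379 years.

379 years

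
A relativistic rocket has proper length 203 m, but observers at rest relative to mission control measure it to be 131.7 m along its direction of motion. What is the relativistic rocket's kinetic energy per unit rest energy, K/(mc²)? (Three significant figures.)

γ = L₀/L = 203/131.7 = 1.54138.
Since K = (γ−1)mc², K/(mc²) = 1.54138 − 1 = 0.541.

0.541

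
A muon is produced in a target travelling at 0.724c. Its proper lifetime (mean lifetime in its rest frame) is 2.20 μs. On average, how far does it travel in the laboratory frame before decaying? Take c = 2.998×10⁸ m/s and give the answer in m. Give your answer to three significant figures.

γ = 1/√(1 − β²) = 1/√(1 − 0.524176) = 1/√0.475824 = 1/0.6898 = 1.4497.
Lab-frame lifetime: Δt = γτ = 1.4497 × 2.20 μs = 3.1893 μs.
Distance: d = vΔt = 0.724 × 2.998×10⁸ m/s × 3.1893×10^-6 s = 692 m.

692 m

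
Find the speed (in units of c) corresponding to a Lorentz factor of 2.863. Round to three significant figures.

β = √(1 − 1/γ²) = √(1 − 1/8.196769) = √0.878001 = 0.937.

0.937c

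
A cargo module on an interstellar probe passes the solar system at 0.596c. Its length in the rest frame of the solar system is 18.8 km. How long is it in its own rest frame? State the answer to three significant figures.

γ = 1/√(1 − β²) = 1/√(1 − 0.355216) = 1/√0.644784 = 1/0.802984 = 1.2454.
Proper length: L₀ = γ·L = 1.2454 × 18.8 = 23.4 km.

23.4 km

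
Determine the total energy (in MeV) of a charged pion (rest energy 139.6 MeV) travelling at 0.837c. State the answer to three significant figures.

255 MeV

β² = 0.700569, so γ = 1/√0.299431 = 1.8275.
Total energy: E = γmc² = 1.8275 × 139.6 MeV = 255 MeV.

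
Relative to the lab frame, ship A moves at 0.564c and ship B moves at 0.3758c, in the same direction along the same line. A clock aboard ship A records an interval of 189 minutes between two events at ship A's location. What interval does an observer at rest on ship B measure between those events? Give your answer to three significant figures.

The velocity of ship A relative to ship B is (0.564 − 0.3758)c / (1 − 0.564×0.3758) = 0.23882c; relative speed 0.23882c.
At |u| = 0.23882c, γ = (1 − 0.057035)^(−1/2) = 1.0298.
Ship A's interval is proper; time dilation gives Δt_B = γΔτ = 1.0298 × 189 minutes = 195 minutes.

195 minutes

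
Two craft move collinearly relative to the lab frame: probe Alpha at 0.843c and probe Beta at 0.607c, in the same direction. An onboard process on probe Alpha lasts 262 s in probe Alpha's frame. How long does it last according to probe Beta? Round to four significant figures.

299.3 s

The velocity of probe Alpha relative to probe Beta is (0.843 − 0.607)c / (1 − 0.843×0.607) = 0.48331c; relative speed 0.48331c.
γ for this relative speed: γ = 1/√(1 − 0.233589) = 1.1423.
The clock on probe Alpha records proper time, so probe Beta measures Δt = γΔτ = 1.1423 × 262 = 299.3 s.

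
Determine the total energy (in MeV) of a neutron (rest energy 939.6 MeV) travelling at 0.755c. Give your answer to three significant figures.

With β = 0.755, γ = 1/√(1 − 0.755²) = 1/√0.429975 = 1.525.
Total energy: E = γmc² = 1.525 × 939.6 MeV = 1430 MeV.

1430 MeV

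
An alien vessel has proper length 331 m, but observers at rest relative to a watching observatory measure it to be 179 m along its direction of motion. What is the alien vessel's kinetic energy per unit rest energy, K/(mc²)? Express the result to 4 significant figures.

γ = L₀/L = 331/179 = 1.84916.
K/(mc²) = γ − 1 = 1.84916 − 1 = 0.8492.

0.8492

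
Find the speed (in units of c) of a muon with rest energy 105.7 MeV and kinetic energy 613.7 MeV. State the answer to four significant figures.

K = (γ−1)mc², so γ = 1 + 613.7/105.7 = 6.8061.
Then v/c = √(1 − γ⁻²) = √(1 − 0.0215875) = √0.9784125 = 0.9891.

0.9891c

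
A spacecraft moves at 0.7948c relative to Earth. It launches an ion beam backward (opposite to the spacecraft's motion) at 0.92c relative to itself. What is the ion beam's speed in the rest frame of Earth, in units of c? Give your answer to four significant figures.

In units of c, u = (u' + v)/(1 + u'v) with u' = −0.92 and v = 0.7948.
Numerator: −0.92 + 0.7948 = −0.1252. Denominator: 1 + (−0.92)(0.7948) = 0.268784.
u = −0.1252/0.268784 = −0.4658, so the speed is 0.4658c.

0.4658c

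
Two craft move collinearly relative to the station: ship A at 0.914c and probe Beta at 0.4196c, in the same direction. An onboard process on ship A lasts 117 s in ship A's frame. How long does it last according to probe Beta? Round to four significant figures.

The velocity of ship A relative to probe Beta is (0.914 − 0.4196)c / (1 − 0.914×0.4196) = 0.80197c; relative speed 0.80197c.
At |u| = 0.80197c, γ = (1 − 0.643156)^(−1/2) = 1.674.
Ship A's interval is proper; time dilation gives Δt_B = γΔτ = 1.674 × 117 s = 195.9 s.

195.9 s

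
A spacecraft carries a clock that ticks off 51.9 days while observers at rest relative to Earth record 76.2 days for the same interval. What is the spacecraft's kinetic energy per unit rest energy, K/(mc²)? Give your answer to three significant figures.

0.468

The time-dilation ratio gives γ = 76.2/51.9 = 1.46821.
Since K = (γ−1)mc², K/(mc²) = 1.46821 − 1 = 0.468.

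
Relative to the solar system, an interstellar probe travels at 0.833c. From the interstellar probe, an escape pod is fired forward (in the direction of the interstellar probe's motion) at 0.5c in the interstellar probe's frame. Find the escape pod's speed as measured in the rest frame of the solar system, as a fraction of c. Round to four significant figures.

In units of c, u = (u' + v)/(1 + u'v) with u' = 0.5 and v = 0.833.
Numerator: 0.5 + 0.833 = 1.333. Denominator: 1 + (0.5)(0.833) = 1.4165.
u = 1.333/1.4165 = 0.94105, so the speed is 0.9411c.

0.9411c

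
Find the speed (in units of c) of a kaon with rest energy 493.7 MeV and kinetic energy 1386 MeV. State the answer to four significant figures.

0.9649c

K = (γ−1)mc², so γ = 1 + 1386/493.7 = 3.8074.
Then v/c = √(1 − γ⁻²) = √(1 − 0.0689831) = √0.9310169 = 0.9649.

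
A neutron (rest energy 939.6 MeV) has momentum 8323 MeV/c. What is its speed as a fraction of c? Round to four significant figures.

0.9937c

pc/(mc²) = 8323/939.6 = 8.858 = βγ = β/√(1−β²).
So β² = x²/(1 + x²) with x = 8.858: x² = 78.4642, β² = 78.4642/79.4642 = 0.987416, β = 0.9937.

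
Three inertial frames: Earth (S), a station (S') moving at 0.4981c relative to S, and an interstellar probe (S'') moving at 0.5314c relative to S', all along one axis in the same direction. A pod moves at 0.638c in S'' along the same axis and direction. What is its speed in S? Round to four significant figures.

Apply u = (u'+v)/(1+u'v) twice. Pod in the station frame: (0.638+0.5314)/(1+0.638·0.5314) = 1.1694/1.3390332 = 0.87332c.
That velocity, transformed to the rest frame of Earth: (0.87332+0.4981)/(1+0.87332·0.4981) = 1.37142/1.435000692 = 0.95569c.

0.9557c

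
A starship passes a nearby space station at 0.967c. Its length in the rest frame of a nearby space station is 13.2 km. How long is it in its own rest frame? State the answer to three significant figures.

Lorentz factor: γ = (1 − 0.935089)^(−1/2) = 3.925.
Proper length: L₀ = γ·L = 3.925 × 13.2 = 51.8 km.

51.8 km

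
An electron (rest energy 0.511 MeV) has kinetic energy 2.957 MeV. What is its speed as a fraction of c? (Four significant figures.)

0.9891c

γ = 1 + K/(mc²) = 1 + 2.957/0.511 = 6.7867.
β = √(1 − 1/γ²) = √(1 − 0.0217111) = √0.9782889 = 0.9891.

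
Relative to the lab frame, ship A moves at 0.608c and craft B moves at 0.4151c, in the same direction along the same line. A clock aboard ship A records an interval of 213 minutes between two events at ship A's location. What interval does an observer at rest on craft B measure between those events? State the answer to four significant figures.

220.5 minutes

Transform ship A's velocity into craft B's frame: (0.608 − 0.4151)/(1 − 0.608·0.4151) = 0.1929/0.7476192, so the relative speed is 0.25802c.
γ for this relative speed: γ = 1/√(1 − 0.0665743) = 1.035.
The clock on ship A records proper time, so craft B measures Δt = γΔτ = 1.035 × 213 = 220.5 minutes.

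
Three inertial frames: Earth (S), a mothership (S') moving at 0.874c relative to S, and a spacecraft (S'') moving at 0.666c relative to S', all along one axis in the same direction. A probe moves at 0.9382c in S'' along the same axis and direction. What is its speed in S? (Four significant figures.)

0.9991c

Compose velocities in two stages. Stage 1 (into S'): u₁ = (0.9382+0.666)/(1+0.9382×0.666) = 0.9873.
Stage 2 (into S): u = (0.9873+0.874)/(1+0.9873×0.874) = 0.99914, so the speed is 0.9991c.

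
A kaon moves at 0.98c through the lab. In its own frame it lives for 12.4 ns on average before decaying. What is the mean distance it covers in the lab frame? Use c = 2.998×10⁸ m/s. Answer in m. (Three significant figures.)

With β = 0.98, γ = 1/√(1 − 0.98²) = 1/√0.0396 = 5.0252.
Lab-frame lifetime: Δt = γτ = 5.0252 × 12.4 ns = 62.312 ns.
Distance: d = vΔt = 0.98 × 2.998×10⁸ m/s × 6.2312×10^-8 s = 18.3 m.

18.3 m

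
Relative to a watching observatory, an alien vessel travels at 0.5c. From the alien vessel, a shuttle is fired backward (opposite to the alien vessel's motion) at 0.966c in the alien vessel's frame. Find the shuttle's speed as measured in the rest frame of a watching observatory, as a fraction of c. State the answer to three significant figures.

0.901c

In units of c, u = (u' + v)/(1 + u'v) with u' = −0.966 and v = 0.5.
Numerator: −0.966 + 0.5 = −0.466. Denominator: 1 + (−0.966)(0.5) = 0.517.
u = −0.466/0.517 = −0.90135, so the speed is 0.901c.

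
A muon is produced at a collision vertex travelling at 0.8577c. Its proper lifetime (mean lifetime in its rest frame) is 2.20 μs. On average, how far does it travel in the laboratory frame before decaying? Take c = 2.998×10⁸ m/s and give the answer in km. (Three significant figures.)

β² = 0.73564929, so γ = 1/√0.26435071 = 1.945.
Lab-frame lifetime: Δt = γτ = 1.945 × 2.20 μs = 4.279 μs.
Distance: d = vΔt = 0.8577 × 2.998×10⁸ m/s × 4.2790×10^-6 s = 1100 m = 1.10 km.

1.10 km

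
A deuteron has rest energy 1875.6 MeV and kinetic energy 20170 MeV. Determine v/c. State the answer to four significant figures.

0.9964

γ = 1 + K/(mc²) = 1 + 20170/1875.6 = 11.754.
β = √(1 − 1/γ²) = √(1 − 0.00723817) = √0.99276183 = 0.9964.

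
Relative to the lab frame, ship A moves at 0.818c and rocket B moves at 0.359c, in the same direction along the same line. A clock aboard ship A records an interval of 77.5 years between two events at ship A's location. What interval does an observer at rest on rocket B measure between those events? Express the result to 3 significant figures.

Speed of ship A in rocket B's frame: u = (v_A − v_B)/(1 − v_A v_B/c²) = (0.818 − 0.359)/(1 − 0.818×0.359) = 0.459/0.706338 = 0.64983; |u| = 0.64983c.
At |u| = 0.64983c, γ = (1 − 0.422279)^(−1/2) = 1.3157.
Ship A's interval is proper; time dilation gives Δt_B = γΔτ = 1.3157 × 77.5 years = 102 years.

102 years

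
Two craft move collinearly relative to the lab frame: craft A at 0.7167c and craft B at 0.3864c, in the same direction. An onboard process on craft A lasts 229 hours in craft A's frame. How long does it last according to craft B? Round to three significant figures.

257 hours

The velocity of craft A relative to craft B is (0.7167 − 0.3864)c / (1 − 0.7167×0.3864) = 0.4568c; relative speed 0.4568c.
At |u| = 0.4568c, γ = (1 − 0.208666)^(−1/2) = 1.1241.
Craft A's interval is proper; time dilation gives Δt_B = γΔτ = 1.1241 × 229 hours = 257 hours.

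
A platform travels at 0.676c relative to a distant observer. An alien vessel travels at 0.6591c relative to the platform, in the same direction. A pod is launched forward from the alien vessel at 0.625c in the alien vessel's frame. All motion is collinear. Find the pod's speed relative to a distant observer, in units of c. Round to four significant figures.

First combine the pod and alien vessel (S''→S'): u₁ = (0.625 + 0.6591)/(1 + 0.625×0.6591) = 1.2841/1.4119375 = 0.90946.
Then combine with the platform (S'→S): u = (0.90946 + 0.676)/(1 + 0.90946×0.676) = 1.58546/1.61479496 = 0.98183.

0.9818c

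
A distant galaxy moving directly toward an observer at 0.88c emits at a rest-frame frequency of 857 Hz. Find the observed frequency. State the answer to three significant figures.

Relativistic Doppler (source moving toward): f_obs = f_src · √((1+β)/(1−β)).
With β = 0.88: factor = √(1.88/0.12) = 3.9581.
f_obs = 857 × 3.9581 = 3390 Hz.

3390 Hz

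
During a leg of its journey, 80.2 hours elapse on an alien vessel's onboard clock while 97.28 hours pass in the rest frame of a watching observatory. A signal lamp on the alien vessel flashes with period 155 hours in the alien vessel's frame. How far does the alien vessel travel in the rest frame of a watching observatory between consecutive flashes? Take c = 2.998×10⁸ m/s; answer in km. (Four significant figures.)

1.148×10^11 km

From Δt = γΔτ: γ = 97.28/80.2 = 1.21297.
β = √(1 − 1/γ²) = 0.56597. Lab-frame period = γτ = 1.21297×155 hours = 188.01 hours. Distance = βc × γτ = 0.56597 × 2.998×10⁸ m/s × 676836 s = 1.1484×10^14 m = 1.148×10^11 km.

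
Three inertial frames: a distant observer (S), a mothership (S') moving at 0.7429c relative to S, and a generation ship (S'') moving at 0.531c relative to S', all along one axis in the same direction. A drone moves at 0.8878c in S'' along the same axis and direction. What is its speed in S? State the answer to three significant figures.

Apply u = (u'+v)/(1+u'v) twice. Drone in the mothership frame: (0.8878+0.531)/(1+0.8878·0.531) = 1.4188/1.4714218 = 0.96424c.
That velocity, transformed to the rest frame of a distant observer: (0.96424+0.7429)/(1+0.96424·0.7429) = 1.70714/1.716333896 = 0.99464c.

0.995c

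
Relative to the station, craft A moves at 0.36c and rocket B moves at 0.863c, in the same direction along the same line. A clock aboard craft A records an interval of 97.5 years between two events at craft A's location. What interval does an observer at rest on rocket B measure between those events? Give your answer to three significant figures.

Speed of craft A in rocket B's frame: u = (v_A − v_B)/(1 − v_A v_B/c²) = (0.36 − 0.863)/(1 − 0.36×0.863) = −0.503/0.68932 = −0.7297; |u| = 0.7297c.
γ for this relative speed: γ = 1/√(1 − 0.532462) = 1.4625.
The clock on craft A records proper time, so rocket B measures Δt = γΔτ = 1.4625 × 97.5 = 143 years.

143 years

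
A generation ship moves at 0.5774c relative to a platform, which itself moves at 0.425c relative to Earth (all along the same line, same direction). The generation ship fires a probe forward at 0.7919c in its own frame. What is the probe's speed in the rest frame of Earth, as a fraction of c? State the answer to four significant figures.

Compose velocities in two stages. Stage 1 (into S'): u₁ = (0.7919+0.5774)/(1+0.7919×0.5774) = 0.93965.
Stage 2 (into S): u = (0.93965+0.425)/(1+0.93965×0.425) = 0.9752, so the speed is 0.9752c.

0.9752c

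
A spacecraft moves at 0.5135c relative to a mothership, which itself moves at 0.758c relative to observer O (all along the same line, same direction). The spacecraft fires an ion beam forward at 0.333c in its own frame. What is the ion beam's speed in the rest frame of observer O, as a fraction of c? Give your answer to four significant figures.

Compose velocities in two stages. Stage 1 (into S'): u₁ = (0.333+0.5135)/(1+0.333×0.5135) = 0.72289.
Stage 2 (into S): u = (0.72289+0.758)/(1+0.72289×0.758) = 0.95668, so the speed is 0.9567c.

0.9567c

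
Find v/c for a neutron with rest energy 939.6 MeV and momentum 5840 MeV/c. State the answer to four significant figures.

pc/(mc²) = 5840/939.6 = 6.2154 = βγ = β/√(1−β²).
So β² = x²/(1 + x²) with x = 6.2154: x² = 38.6312, β² = 38.6312/39.6312 = 0.974767, β = 0.9873.

0.9873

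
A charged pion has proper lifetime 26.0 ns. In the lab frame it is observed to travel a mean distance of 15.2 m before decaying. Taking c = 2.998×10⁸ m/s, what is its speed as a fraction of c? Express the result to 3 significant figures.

d = βγcτ ⇒ βγ = d/(cτ) = 15.20 m / (7.7948 m) = 1.95.
β = (βγ)/√(1+(βγ)²) = 1.95/√4.8025 = 0.890.

0.890c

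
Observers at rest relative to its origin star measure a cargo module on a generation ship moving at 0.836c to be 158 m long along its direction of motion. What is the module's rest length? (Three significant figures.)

288 m

With β = 0.836, γ = 1/√(1 − 0.836²) = 1/√0.301104 = 1.8224.
Proper length: L₀ = γ·L = 1.8224 × 158 = 288 m.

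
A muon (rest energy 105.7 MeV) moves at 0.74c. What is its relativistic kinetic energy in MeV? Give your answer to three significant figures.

51.4 MeV

Lorentz factor: γ = (1 − 0.5476)^(−1/2) = 1.48675.
Kinetic energy: K = (γ − 1)mc² = (1.48675 − 1) × 105.7 MeV = 0.48675 × 105.7 = 51.4 MeV.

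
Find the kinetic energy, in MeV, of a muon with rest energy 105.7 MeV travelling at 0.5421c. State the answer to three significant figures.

20.1 MeV

γ = 1/√(1 − β²) = 1/√(1 − 0.29387241) = 1/√0.70612759 = 1/0.840314 = 1.19003.
Kinetic energy: K = (γ − 1)mc² = (1.19003 − 1) × 105.7 MeV = 0.19003 × 105.7 = 20.1 MeV.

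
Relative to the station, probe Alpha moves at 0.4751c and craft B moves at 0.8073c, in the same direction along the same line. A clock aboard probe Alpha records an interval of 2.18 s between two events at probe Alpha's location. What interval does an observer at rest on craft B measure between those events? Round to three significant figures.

Speed of probe Alpha in craft B's frame: u = (v_A − v_B)/(1 − v_A v_B/c²) = (0.4751 − 0.8073)/(1 − 0.4751×0.8073) = −0.3322/0.61645177 = −0.53889; |u| = 0.53889c.
At |u| = 0.53889c, γ = (1 − 0.290402)^(−1/2) = 1.1871.
Probe Alpha's interval is proper; time dilation gives Δt_B = γΔτ = 1.1871 × 2.18 s = 2.59 s.

2.59 s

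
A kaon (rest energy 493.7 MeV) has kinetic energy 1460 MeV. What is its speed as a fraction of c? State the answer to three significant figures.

γ = 1 + K/(mc²) = 1 + 1460/493.7 = 3.9573.
β = √(1 − 1/γ²) = √(1 − 0.063856) = √0.936144 = 0.968.

0.968c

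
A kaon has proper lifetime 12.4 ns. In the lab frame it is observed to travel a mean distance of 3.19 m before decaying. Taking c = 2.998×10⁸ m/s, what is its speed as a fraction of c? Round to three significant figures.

0.651c

Let x = d/(cτ) = 3.190 m / (2.998×10⁸ m/s × 1.240×10^-8 s) = 0.8581. Since d = βγcτ, x = βγ = β/√(1−β²).
Solving: β² = x²/(1+x²) = 0.736336/1.736336 = 0.424075, so β = 0.651.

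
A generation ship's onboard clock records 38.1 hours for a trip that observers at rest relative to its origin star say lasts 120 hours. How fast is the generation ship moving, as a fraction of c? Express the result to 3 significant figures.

0.948c

γ = Δt/Δτ = 120/38.1 = 3.1496.
β = √(1 − 1/γ²) = √(1 − 0.100807) = √0.899193 = 0.948.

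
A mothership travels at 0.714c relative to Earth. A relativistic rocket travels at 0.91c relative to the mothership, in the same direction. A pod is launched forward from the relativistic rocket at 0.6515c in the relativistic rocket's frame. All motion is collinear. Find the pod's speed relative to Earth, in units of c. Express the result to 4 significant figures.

0.9967c

Apply u = (u'+v)/(1+u'v) twice. Pod in the mothership frame: (0.6515+0.91)/(1+0.6515·0.91) = 1.5615/1.592865 = 0.98031c.
That velocity, transformed to the rest frame of Earth: (0.98031+0.714)/(1+0.98031·0.714) = 1.69431/1.69994134 = 0.99669c.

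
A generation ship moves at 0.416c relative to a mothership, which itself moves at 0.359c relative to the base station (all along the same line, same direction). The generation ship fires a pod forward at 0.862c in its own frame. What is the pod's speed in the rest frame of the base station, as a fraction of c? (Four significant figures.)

First combine the pod and generation ship (S''→S'): u₁ = (0.862 + 0.416)/(1 + 0.862×0.416) = 1.278/1.358592 = 0.94068.
Then combine with the mothership (S'→S): u = (0.94068 + 0.359)/(1 + 0.94068×0.359) = 1.29968/1.33770412 = 0.97158.

0.9716c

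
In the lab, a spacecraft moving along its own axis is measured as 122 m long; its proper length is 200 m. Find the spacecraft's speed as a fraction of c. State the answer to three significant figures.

Length contraction gives γ = L₀/L = 200/122 = 1.6393.
β = √(1 − 1/γ²) = √0.62788 = 0.792.

0.792c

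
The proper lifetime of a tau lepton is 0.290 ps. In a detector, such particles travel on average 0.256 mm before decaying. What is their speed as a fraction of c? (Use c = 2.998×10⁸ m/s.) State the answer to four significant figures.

0.9469c

Lab distance = (lab lifetime)·v = γτ·βc, so βγ = d/(cτ) = 2.560×10^-4/(2.998×10⁸ × 2.900×10^-13) = 2.9445.
With βγ = 2.9445: γ² = 1 + (βγ)² = 9.67008, and β = (βγ)/γ = 2.9445/3.10968 = 0.9469.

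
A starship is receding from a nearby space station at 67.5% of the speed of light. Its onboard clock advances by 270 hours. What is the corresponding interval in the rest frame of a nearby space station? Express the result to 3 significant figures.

366 hours

With β = 0.675, γ = 1/√(1 − 0.675²) = 1/√0.544375 = 1.3553.
Time dilation: Δt = γ·Δτ = 1.3553 × 270 = 366 hours.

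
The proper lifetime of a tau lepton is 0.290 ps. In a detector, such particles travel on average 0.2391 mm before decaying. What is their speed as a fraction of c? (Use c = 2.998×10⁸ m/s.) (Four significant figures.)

d = βγcτ ⇒ βγ = d/(cτ) = 2.391×10^-4 m / (8.6942×10^-5 m) = 2.7501.
β = (βγ)/√(1+(βγ)²) = 2.7501/√8.56305 = 0.9398.

0.9398c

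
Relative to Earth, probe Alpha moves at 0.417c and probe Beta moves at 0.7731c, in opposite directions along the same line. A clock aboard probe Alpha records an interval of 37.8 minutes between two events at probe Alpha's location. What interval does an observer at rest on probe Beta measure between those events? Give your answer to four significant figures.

Speed of probe Alpha in probe Beta's frame: u = (v_A + v_B)/(1 + v_A v_B/c²) = (0.417 + 0.7731)/(1 + 0.417×0.7731) = 1.1901/1.3223827 = 0.89997; |u| = 0.89997c.
At |u| = 0.89997c, γ = (1 − 0.809946)^(−1/2) = 2.2938.
The clock on probe Alpha records proper time, so probe Beta measures Δt = γΔτ = 2.2938 × 37.8 = 86.71 minutes.

86.71 minutes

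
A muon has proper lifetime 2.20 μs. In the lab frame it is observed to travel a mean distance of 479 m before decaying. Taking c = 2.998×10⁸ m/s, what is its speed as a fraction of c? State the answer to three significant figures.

0.588c

Lab distance = (lab lifetime)·v = γτ·βc, so βγ = d/(cτ) = 479.0/(2.998×10⁸ × 2.200×10^-6) = 0.72624.
With βγ = 0.72624: γ² = 1 + (βγ)² = 1.527425, and β = (βγ)/γ = 0.72624/1.23589 = 0.588.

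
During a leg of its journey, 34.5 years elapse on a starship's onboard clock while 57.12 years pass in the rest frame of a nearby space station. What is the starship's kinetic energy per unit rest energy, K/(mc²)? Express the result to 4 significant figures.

The time-dilation ratio gives γ = 57.12/34.5 = 1.65565.
K/(mc²) = γ − 1 = 1.65565 − 1 = 0.6557.

0.6557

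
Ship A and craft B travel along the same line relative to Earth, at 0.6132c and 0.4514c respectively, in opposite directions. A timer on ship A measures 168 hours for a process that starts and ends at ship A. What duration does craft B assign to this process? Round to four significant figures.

Speed of ship A in craft B's frame: u = (v_A + v_B)/(1 + v_A v_B/c²) = (0.6132 + 0.4514)/(1 + 0.6132×0.4514) = 1.0646/1.27679848 = 0.8338; |u| = 0.8338c.
γ for this relative speed: γ = 1/√(1 − 0.695222) = 1.8114.
The clock on ship A records proper time, so craft B measures Δt = γΔτ = 1.8114 × 168 = 304.3 hours.

304.3 hours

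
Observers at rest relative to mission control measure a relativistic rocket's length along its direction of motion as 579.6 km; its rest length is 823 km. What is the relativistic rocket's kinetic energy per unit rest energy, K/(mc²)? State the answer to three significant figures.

Length contraction gives γ = L₀/L = 823/579.6 = 1.41994.
K/(mc²) = γ − 1 = 1.41994 − 1 = 0.420.

0.420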